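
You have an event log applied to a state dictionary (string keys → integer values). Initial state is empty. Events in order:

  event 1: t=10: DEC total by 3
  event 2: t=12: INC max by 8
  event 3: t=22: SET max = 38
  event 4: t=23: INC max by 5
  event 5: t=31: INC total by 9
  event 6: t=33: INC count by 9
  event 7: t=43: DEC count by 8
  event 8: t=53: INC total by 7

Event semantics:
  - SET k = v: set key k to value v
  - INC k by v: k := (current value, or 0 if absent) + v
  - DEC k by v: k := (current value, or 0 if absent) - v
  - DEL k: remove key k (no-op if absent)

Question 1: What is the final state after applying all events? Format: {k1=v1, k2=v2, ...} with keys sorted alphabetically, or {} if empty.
Answer: {count=1, max=43, total=13}

Derivation:
  after event 1 (t=10: DEC total by 3): {total=-3}
  after event 2 (t=12: INC max by 8): {max=8, total=-3}
  after event 3 (t=22: SET max = 38): {max=38, total=-3}
  after event 4 (t=23: INC max by 5): {max=43, total=-3}
  after event 5 (t=31: INC total by 9): {max=43, total=6}
  after event 6 (t=33: INC count by 9): {count=9, max=43, total=6}
  after event 7 (t=43: DEC count by 8): {count=1, max=43, total=6}
  after event 8 (t=53: INC total by 7): {count=1, max=43, total=13}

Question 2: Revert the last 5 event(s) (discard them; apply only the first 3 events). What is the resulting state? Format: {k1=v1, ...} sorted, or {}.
Keep first 3 events (discard last 5):
  after event 1 (t=10: DEC total by 3): {total=-3}
  after event 2 (t=12: INC max by 8): {max=8, total=-3}
  after event 3 (t=22: SET max = 38): {max=38, total=-3}

Answer: {max=38, total=-3}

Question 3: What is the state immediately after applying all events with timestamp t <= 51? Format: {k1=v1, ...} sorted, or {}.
Answer: {count=1, max=43, total=6}

Derivation:
Apply events with t <= 51 (7 events):
  after event 1 (t=10: DEC total by 3): {total=-3}
  after event 2 (t=12: INC max by 8): {max=8, total=-3}
  after event 3 (t=22: SET max = 38): {max=38, total=-3}
  after event 4 (t=23: INC max by 5): {max=43, total=-3}
  after event 5 (t=31: INC total by 9): {max=43, total=6}
  after event 6 (t=33: INC count by 9): {count=9, max=43, total=6}
  after event 7 (t=43: DEC count by 8): {count=1, max=43, total=6}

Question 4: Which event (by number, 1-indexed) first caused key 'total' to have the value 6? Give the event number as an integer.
Looking for first event where total becomes 6:
  event 1: total = -3
  event 2: total = -3
  event 3: total = -3
  event 4: total = -3
  event 5: total -3 -> 6  <-- first match

Answer: 5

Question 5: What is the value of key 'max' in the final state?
Answer: 43

Derivation:
Track key 'max' through all 8 events:
  event 1 (t=10: DEC total by 3): max unchanged
  event 2 (t=12: INC max by 8): max (absent) -> 8
  event 3 (t=22: SET max = 38): max 8 -> 38
  event 4 (t=23: INC max by 5): max 38 -> 43
  event 5 (t=31: INC total by 9): max unchanged
  event 6 (t=33: INC count by 9): max unchanged
  event 7 (t=43: DEC count by 8): max unchanged
  event 8 (t=53: INC total by 7): max unchanged
Final: max = 43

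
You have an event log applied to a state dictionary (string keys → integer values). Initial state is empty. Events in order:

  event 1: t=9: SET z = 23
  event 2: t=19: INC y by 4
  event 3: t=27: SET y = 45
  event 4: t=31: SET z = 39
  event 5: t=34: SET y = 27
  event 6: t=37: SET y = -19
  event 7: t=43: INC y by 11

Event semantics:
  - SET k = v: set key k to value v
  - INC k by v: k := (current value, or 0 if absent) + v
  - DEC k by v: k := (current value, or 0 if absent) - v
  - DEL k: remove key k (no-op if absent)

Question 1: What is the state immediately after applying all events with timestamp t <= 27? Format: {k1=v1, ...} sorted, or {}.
Answer: {y=45, z=23}

Derivation:
Apply events with t <= 27 (3 events):
  after event 1 (t=9: SET z = 23): {z=23}
  after event 2 (t=19: INC y by 4): {y=4, z=23}
  after event 3 (t=27: SET y = 45): {y=45, z=23}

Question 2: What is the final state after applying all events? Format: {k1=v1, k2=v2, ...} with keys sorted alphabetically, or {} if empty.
Answer: {y=-8, z=39}

Derivation:
  after event 1 (t=9: SET z = 23): {z=23}
  after event 2 (t=19: INC y by 4): {y=4, z=23}
  after event 3 (t=27: SET y = 45): {y=45, z=23}
  after event 4 (t=31: SET z = 39): {y=45, z=39}
  after event 5 (t=34: SET y = 27): {y=27, z=39}
  after event 6 (t=37: SET y = -19): {y=-19, z=39}
  after event 7 (t=43: INC y by 11): {y=-8, z=39}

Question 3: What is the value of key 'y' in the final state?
Answer: -8

Derivation:
Track key 'y' through all 7 events:
  event 1 (t=9: SET z = 23): y unchanged
  event 2 (t=19: INC y by 4): y (absent) -> 4
  event 3 (t=27: SET y = 45): y 4 -> 45
  event 4 (t=31: SET z = 39): y unchanged
  event 5 (t=34: SET y = 27): y 45 -> 27
  event 6 (t=37: SET y = -19): y 27 -> -19
  event 7 (t=43: INC y by 11): y -19 -> -8
Final: y = -8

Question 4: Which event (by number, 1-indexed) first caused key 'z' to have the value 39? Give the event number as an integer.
Looking for first event where z becomes 39:
  event 1: z = 23
  event 2: z = 23
  event 3: z = 23
  event 4: z 23 -> 39  <-- first match

Answer: 4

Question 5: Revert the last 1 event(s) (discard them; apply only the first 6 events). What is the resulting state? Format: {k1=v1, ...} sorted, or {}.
Keep first 6 events (discard last 1):
  after event 1 (t=9: SET z = 23): {z=23}
  after event 2 (t=19: INC y by 4): {y=4, z=23}
  after event 3 (t=27: SET y = 45): {y=45, z=23}
  after event 4 (t=31: SET z = 39): {y=45, z=39}
  after event 5 (t=34: SET y = 27): {y=27, z=39}
  after event 6 (t=37: SET y = -19): {y=-19, z=39}

Answer: {y=-19, z=39}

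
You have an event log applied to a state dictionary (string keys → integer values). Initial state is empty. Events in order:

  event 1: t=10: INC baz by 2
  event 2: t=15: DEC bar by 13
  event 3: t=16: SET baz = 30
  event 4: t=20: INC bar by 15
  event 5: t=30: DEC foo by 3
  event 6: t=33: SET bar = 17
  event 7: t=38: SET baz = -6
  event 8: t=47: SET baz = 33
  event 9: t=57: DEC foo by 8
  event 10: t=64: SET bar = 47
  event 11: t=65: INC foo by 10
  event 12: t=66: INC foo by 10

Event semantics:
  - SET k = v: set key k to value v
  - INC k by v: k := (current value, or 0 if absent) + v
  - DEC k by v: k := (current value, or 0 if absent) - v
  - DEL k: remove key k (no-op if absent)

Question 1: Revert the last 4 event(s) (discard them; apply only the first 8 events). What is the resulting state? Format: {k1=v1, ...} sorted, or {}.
Keep first 8 events (discard last 4):
  after event 1 (t=10: INC baz by 2): {baz=2}
  after event 2 (t=15: DEC bar by 13): {bar=-13, baz=2}
  after event 3 (t=16: SET baz = 30): {bar=-13, baz=30}
  after event 4 (t=20: INC bar by 15): {bar=2, baz=30}
  after event 5 (t=30: DEC foo by 3): {bar=2, baz=30, foo=-3}
  after event 6 (t=33: SET bar = 17): {bar=17, baz=30, foo=-3}
  after event 7 (t=38: SET baz = -6): {bar=17, baz=-6, foo=-3}
  after event 8 (t=47: SET baz = 33): {bar=17, baz=33, foo=-3}

Answer: {bar=17, baz=33, foo=-3}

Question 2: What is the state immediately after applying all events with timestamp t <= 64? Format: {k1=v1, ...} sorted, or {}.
Apply events with t <= 64 (10 events):
  after event 1 (t=10: INC baz by 2): {baz=2}
  after event 2 (t=15: DEC bar by 13): {bar=-13, baz=2}
  after event 3 (t=16: SET baz = 30): {bar=-13, baz=30}
  after event 4 (t=20: INC bar by 15): {bar=2, baz=30}
  after event 5 (t=30: DEC foo by 3): {bar=2, baz=30, foo=-3}
  after event 6 (t=33: SET bar = 17): {bar=17, baz=30, foo=-3}
  after event 7 (t=38: SET baz = -6): {bar=17, baz=-6, foo=-3}
  after event 8 (t=47: SET baz = 33): {bar=17, baz=33, foo=-3}
  after event 9 (t=57: DEC foo by 8): {bar=17, baz=33, foo=-11}
  after event 10 (t=64: SET bar = 47): {bar=47, baz=33, foo=-11}

Answer: {bar=47, baz=33, foo=-11}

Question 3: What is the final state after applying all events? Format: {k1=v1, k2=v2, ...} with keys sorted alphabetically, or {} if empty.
Answer: {bar=47, baz=33, foo=9}

Derivation:
  after event 1 (t=10: INC baz by 2): {baz=2}
  after event 2 (t=15: DEC bar by 13): {bar=-13, baz=2}
  after event 3 (t=16: SET baz = 30): {bar=-13, baz=30}
  after event 4 (t=20: INC bar by 15): {bar=2, baz=30}
  after event 5 (t=30: DEC foo by 3): {bar=2, baz=30, foo=-3}
  after event 6 (t=33: SET bar = 17): {bar=17, baz=30, foo=-3}
  after event 7 (t=38: SET baz = -6): {bar=17, baz=-6, foo=-3}
  after event 8 (t=47: SET baz = 33): {bar=17, baz=33, foo=-3}
  after event 9 (t=57: DEC foo by 8): {bar=17, baz=33, foo=-11}
  after event 10 (t=64: SET bar = 47): {bar=47, baz=33, foo=-11}
  after event 11 (t=65: INC foo by 10): {bar=47, baz=33, foo=-1}
  after event 12 (t=66: INC foo by 10): {bar=47, baz=33, foo=9}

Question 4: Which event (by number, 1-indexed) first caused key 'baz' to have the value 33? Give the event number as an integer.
Answer: 8

Derivation:
Looking for first event where baz becomes 33:
  event 1: baz = 2
  event 2: baz = 2
  event 3: baz = 30
  event 4: baz = 30
  event 5: baz = 30
  event 6: baz = 30
  event 7: baz = -6
  event 8: baz -6 -> 33  <-- first match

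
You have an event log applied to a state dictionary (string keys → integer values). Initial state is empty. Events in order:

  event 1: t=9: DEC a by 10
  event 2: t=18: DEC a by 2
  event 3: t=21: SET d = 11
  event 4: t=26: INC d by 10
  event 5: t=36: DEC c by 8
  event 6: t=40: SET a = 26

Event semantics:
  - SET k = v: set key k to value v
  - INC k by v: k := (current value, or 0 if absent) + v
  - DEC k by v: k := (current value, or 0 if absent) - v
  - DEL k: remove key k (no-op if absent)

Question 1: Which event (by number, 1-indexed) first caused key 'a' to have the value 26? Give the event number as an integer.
Looking for first event where a becomes 26:
  event 1: a = -10
  event 2: a = -12
  event 3: a = -12
  event 4: a = -12
  event 5: a = -12
  event 6: a -12 -> 26  <-- first match

Answer: 6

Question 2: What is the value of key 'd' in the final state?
Answer: 21

Derivation:
Track key 'd' through all 6 events:
  event 1 (t=9: DEC a by 10): d unchanged
  event 2 (t=18: DEC a by 2): d unchanged
  event 3 (t=21: SET d = 11): d (absent) -> 11
  event 4 (t=26: INC d by 10): d 11 -> 21
  event 5 (t=36: DEC c by 8): d unchanged
  event 6 (t=40: SET a = 26): d unchanged
Final: d = 21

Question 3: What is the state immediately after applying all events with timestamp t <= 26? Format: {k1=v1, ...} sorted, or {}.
Apply events with t <= 26 (4 events):
  after event 1 (t=9: DEC a by 10): {a=-10}
  after event 2 (t=18: DEC a by 2): {a=-12}
  after event 3 (t=21: SET d = 11): {a=-12, d=11}
  after event 4 (t=26: INC d by 10): {a=-12, d=21}

Answer: {a=-12, d=21}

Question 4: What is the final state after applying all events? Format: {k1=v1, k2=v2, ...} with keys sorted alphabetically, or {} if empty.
Answer: {a=26, c=-8, d=21}

Derivation:
  after event 1 (t=9: DEC a by 10): {a=-10}
  after event 2 (t=18: DEC a by 2): {a=-12}
  after event 3 (t=21: SET d = 11): {a=-12, d=11}
  after event 4 (t=26: INC d by 10): {a=-12, d=21}
  after event 5 (t=36: DEC c by 8): {a=-12, c=-8, d=21}
  after event 6 (t=40: SET a = 26): {a=26, c=-8, d=21}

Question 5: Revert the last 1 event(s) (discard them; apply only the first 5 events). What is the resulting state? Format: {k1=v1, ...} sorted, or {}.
Keep first 5 events (discard last 1):
  after event 1 (t=9: DEC a by 10): {a=-10}
  after event 2 (t=18: DEC a by 2): {a=-12}
  after event 3 (t=21: SET d = 11): {a=-12, d=11}
  after event 4 (t=26: INC d by 10): {a=-12, d=21}
  after event 5 (t=36: DEC c by 8): {a=-12, c=-8, d=21}

Answer: {a=-12, c=-8, d=21}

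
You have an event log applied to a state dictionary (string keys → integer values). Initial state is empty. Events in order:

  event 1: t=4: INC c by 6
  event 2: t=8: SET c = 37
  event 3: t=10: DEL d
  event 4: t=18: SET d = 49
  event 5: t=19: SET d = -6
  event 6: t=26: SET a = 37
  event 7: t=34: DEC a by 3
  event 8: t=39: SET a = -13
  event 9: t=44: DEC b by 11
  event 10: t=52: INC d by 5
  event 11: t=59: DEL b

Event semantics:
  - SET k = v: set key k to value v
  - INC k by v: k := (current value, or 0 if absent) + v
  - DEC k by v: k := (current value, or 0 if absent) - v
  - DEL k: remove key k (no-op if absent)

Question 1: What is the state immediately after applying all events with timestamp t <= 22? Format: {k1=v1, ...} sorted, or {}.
Apply events with t <= 22 (5 events):
  after event 1 (t=4: INC c by 6): {c=6}
  after event 2 (t=8: SET c = 37): {c=37}
  after event 3 (t=10: DEL d): {c=37}
  after event 4 (t=18: SET d = 49): {c=37, d=49}
  after event 5 (t=19: SET d = -6): {c=37, d=-6}

Answer: {c=37, d=-6}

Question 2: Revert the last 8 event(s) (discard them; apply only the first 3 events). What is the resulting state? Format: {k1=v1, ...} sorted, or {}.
Keep first 3 events (discard last 8):
  after event 1 (t=4: INC c by 6): {c=6}
  after event 2 (t=8: SET c = 37): {c=37}
  after event 3 (t=10: DEL d): {c=37}

Answer: {c=37}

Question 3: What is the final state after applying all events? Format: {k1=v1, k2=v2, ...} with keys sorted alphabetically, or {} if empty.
Answer: {a=-13, c=37, d=-1}

Derivation:
  after event 1 (t=4: INC c by 6): {c=6}
  after event 2 (t=8: SET c = 37): {c=37}
  after event 3 (t=10: DEL d): {c=37}
  after event 4 (t=18: SET d = 49): {c=37, d=49}
  after event 5 (t=19: SET d = -6): {c=37, d=-6}
  after event 6 (t=26: SET a = 37): {a=37, c=37, d=-6}
  after event 7 (t=34: DEC a by 3): {a=34, c=37, d=-6}
  after event 8 (t=39: SET a = -13): {a=-13, c=37, d=-6}
  after event 9 (t=44: DEC b by 11): {a=-13, b=-11, c=37, d=-6}
  after event 10 (t=52: INC d by 5): {a=-13, b=-11, c=37, d=-1}
  after event 11 (t=59: DEL b): {a=-13, c=37, d=-1}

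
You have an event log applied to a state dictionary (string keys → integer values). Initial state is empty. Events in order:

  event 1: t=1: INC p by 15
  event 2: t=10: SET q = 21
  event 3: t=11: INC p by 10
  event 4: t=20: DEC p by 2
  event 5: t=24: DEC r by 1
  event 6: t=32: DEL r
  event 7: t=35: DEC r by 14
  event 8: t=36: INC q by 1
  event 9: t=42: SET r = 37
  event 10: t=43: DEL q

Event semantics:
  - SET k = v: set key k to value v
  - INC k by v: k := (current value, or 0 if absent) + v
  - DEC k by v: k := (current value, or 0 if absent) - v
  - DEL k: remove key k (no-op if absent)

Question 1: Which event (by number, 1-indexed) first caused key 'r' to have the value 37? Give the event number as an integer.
Looking for first event where r becomes 37:
  event 5: r = -1
  event 6: r = (absent)
  event 7: r = -14
  event 8: r = -14
  event 9: r -14 -> 37  <-- first match

Answer: 9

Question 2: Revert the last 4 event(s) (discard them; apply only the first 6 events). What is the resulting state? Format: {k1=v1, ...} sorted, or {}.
Keep first 6 events (discard last 4):
  after event 1 (t=1: INC p by 15): {p=15}
  after event 2 (t=10: SET q = 21): {p=15, q=21}
  after event 3 (t=11: INC p by 10): {p=25, q=21}
  after event 4 (t=20: DEC p by 2): {p=23, q=21}
  after event 5 (t=24: DEC r by 1): {p=23, q=21, r=-1}
  after event 6 (t=32: DEL r): {p=23, q=21}

Answer: {p=23, q=21}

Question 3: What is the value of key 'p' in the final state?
Answer: 23

Derivation:
Track key 'p' through all 10 events:
  event 1 (t=1: INC p by 15): p (absent) -> 15
  event 2 (t=10: SET q = 21): p unchanged
  event 3 (t=11: INC p by 10): p 15 -> 25
  event 4 (t=20: DEC p by 2): p 25 -> 23
  event 5 (t=24: DEC r by 1): p unchanged
  event 6 (t=32: DEL r): p unchanged
  event 7 (t=35: DEC r by 14): p unchanged
  event 8 (t=36: INC q by 1): p unchanged
  event 9 (t=42: SET r = 37): p unchanged
  event 10 (t=43: DEL q): p unchanged
Final: p = 23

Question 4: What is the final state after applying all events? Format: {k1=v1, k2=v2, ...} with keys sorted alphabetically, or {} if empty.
  after event 1 (t=1: INC p by 15): {p=15}
  after event 2 (t=10: SET q = 21): {p=15, q=21}
  after event 3 (t=11: INC p by 10): {p=25, q=21}
  after event 4 (t=20: DEC p by 2): {p=23, q=21}
  after event 5 (t=24: DEC r by 1): {p=23, q=21, r=-1}
  after event 6 (t=32: DEL r): {p=23, q=21}
  after event 7 (t=35: DEC r by 14): {p=23, q=21, r=-14}
  after event 8 (t=36: INC q by 1): {p=23, q=22, r=-14}
  after event 9 (t=42: SET r = 37): {p=23, q=22, r=37}
  after event 10 (t=43: DEL q): {p=23, r=37}

Answer: {p=23, r=37}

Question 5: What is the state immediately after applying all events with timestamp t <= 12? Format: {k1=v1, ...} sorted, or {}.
Answer: {p=25, q=21}

Derivation:
Apply events with t <= 12 (3 events):
  after event 1 (t=1: INC p by 15): {p=15}
  after event 2 (t=10: SET q = 21): {p=15, q=21}
  after event 3 (t=11: INC p by 10): {p=25, q=21}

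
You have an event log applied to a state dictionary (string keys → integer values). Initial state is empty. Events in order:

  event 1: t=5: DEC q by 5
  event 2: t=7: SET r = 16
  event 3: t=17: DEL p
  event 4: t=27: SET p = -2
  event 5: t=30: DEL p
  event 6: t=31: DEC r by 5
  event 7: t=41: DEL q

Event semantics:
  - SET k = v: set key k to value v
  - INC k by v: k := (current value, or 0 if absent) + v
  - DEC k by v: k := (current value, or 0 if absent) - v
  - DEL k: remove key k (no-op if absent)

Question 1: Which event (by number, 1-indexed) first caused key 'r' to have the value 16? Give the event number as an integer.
Answer: 2

Derivation:
Looking for first event where r becomes 16:
  event 2: r (absent) -> 16  <-- first match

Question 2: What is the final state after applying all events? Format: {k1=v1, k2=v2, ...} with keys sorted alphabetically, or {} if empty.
Answer: {r=11}

Derivation:
  after event 1 (t=5: DEC q by 5): {q=-5}
  after event 2 (t=7: SET r = 16): {q=-5, r=16}
  after event 3 (t=17: DEL p): {q=-5, r=16}
  after event 4 (t=27: SET p = -2): {p=-2, q=-5, r=16}
  after event 5 (t=30: DEL p): {q=-5, r=16}
  after event 6 (t=31: DEC r by 5): {q=-5, r=11}
  after event 7 (t=41: DEL q): {r=11}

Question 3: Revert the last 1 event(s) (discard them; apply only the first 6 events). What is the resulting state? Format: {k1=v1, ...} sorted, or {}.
Answer: {q=-5, r=11}

Derivation:
Keep first 6 events (discard last 1):
  after event 1 (t=5: DEC q by 5): {q=-5}
  after event 2 (t=7: SET r = 16): {q=-5, r=16}
  after event 3 (t=17: DEL p): {q=-5, r=16}
  after event 4 (t=27: SET p = -2): {p=-2, q=-5, r=16}
  after event 5 (t=30: DEL p): {q=-5, r=16}
  after event 6 (t=31: DEC r by 5): {q=-5, r=11}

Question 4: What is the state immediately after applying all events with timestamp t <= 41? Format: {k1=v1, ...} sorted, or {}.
Apply events with t <= 41 (7 events):
  after event 1 (t=5: DEC q by 5): {q=-5}
  after event 2 (t=7: SET r = 16): {q=-5, r=16}
  after event 3 (t=17: DEL p): {q=-5, r=16}
  after event 4 (t=27: SET p = -2): {p=-2, q=-5, r=16}
  after event 5 (t=30: DEL p): {q=-5, r=16}
  after event 6 (t=31: DEC r by 5): {q=-5, r=11}
  after event 7 (t=41: DEL q): {r=11}

Answer: {r=11}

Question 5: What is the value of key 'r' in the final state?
Answer: 11

Derivation:
Track key 'r' through all 7 events:
  event 1 (t=5: DEC q by 5): r unchanged
  event 2 (t=7: SET r = 16): r (absent) -> 16
  event 3 (t=17: DEL p): r unchanged
  event 4 (t=27: SET p = -2): r unchanged
  event 5 (t=30: DEL p): r unchanged
  event 6 (t=31: DEC r by 5): r 16 -> 11
  event 7 (t=41: DEL q): r unchanged
Final: r = 11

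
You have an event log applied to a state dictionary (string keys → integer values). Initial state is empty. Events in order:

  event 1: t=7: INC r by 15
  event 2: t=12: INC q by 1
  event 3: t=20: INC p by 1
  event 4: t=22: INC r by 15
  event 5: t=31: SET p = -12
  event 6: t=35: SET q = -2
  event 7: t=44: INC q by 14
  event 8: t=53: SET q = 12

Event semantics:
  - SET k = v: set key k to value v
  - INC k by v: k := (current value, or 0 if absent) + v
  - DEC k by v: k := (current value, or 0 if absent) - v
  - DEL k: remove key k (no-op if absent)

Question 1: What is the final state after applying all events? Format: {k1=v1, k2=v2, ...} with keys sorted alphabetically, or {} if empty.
  after event 1 (t=7: INC r by 15): {r=15}
  after event 2 (t=12: INC q by 1): {q=1, r=15}
  after event 3 (t=20: INC p by 1): {p=1, q=1, r=15}
  after event 4 (t=22: INC r by 15): {p=1, q=1, r=30}
  after event 5 (t=31: SET p = -12): {p=-12, q=1, r=30}
  after event 6 (t=35: SET q = -2): {p=-12, q=-2, r=30}
  after event 7 (t=44: INC q by 14): {p=-12, q=12, r=30}
  after event 8 (t=53: SET q = 12): {p=-12, q=12, r=30}

Answer: {p=-12, q=12, r=30}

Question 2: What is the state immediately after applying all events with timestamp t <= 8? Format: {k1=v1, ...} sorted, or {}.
Apply events with t <= 8 (1 events):
  after event 1 (t=7: INC r by 15): {r=15}

Answer: {r=15}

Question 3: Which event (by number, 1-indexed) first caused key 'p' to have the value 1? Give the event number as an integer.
Answer: 3

Derivation:
Looking for first event where p becomes 1:
  event 3: p (absent) -> 1  <-- first match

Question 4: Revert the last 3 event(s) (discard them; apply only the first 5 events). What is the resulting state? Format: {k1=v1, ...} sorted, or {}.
Keep first 5 events (discard last 3):
  after event 1 (t=7: INC r by 15): {r=15}
  after event 2 (t=12: INC q by 1): {q=1, r=15}
  after event 3 (t=20: INC p by 1): {p=1, q=1, r=15}
  after event 4 (t=22: INC r by 15): {p=1, q=1, r=30}
  after event 5 (t=31: SET p = -12): {p=-12, q=1, r=30}

Answer: {p=-12, q=1, r=30}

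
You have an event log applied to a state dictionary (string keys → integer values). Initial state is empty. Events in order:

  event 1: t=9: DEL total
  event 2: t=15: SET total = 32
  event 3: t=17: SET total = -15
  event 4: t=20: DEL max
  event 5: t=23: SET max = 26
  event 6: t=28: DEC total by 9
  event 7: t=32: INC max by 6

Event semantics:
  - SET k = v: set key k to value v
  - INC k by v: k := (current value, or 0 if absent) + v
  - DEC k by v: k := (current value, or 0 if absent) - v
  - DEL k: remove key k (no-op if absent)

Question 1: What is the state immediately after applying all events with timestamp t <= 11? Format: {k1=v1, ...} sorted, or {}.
Apply events with t <= 11 (1 events):
  after event 1 (t=9: DEL total): {}

Answer: {}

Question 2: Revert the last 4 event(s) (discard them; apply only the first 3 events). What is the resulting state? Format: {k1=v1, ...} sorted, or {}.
Keep first 3 events (discard last 4):
  after event 1 (t=9: DEL total): {}
  after event 2 (t=15: SET total = 32): {total=32}
  after event 3 (t=17: SET total = -15): {total=-15}

Answer: {total=-15}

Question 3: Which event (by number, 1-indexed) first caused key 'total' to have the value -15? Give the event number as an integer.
Looking for first event where total becomes -15:
  event 2: total = 32
  event 3: total 32 -> -15  <-- first match

Answer: 3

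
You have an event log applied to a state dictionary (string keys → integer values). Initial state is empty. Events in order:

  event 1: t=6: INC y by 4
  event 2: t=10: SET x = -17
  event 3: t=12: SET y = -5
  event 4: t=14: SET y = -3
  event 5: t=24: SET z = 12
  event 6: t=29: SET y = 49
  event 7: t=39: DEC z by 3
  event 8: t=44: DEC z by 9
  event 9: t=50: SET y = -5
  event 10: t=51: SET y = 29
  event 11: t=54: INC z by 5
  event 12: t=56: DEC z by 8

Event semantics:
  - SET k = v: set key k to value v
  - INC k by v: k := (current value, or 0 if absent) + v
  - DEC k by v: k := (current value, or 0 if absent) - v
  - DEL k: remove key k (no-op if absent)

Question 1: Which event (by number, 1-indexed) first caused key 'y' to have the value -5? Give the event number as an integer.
Answer: 3

Derivation:
Looking for first event where y becomes -5:
  event 1: y = 4
  event 2: y = 4
  event 3: y 4 -> -5  <-- first match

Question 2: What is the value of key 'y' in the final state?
Answer: 29

Derivation:
Track key 'y' through all 12 events:
  event 1 (t=6: INC y by 4): y (absent) -> 4
  event 2 (t=10: SET x = -17): y unchanged
  event 3 (t=12: SET y = -5): y 4 -> -5
  event 4 (t=14: SET y = -3): y -5 -> -3
  event 5 (t=24: SET z = 12): y unchanged
  event 6 (t=29: SET y = 49): y -3 -> 49
  event 7 (t=39: DEC z by 3): y unchanged
  event 8 (t=44: DEC z by 9): y unchanged
  event 9 (t=50: SET y = -5): y 49 -> -5
  event 10 (t=51: SET y = 29): y -5 -> 29
  event 11 (t=54: INC z by 5): y unchanged
  event 12 (t=56: DEC z by 8): y unchanged
Final: y = 29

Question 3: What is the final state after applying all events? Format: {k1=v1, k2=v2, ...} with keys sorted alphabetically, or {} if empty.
  after event 1 (t=6: INC y by 4): {y=4}
  after event 2 (t=10: SET x = -17): {x=-17, y=4}
  after event 3 (t=12: SET y = -5): {x=-17, y=-5}
  after event 4 (t=14: SET y = -3): {x=-17, y=-3}
  after event 5 (t=24: SET z = 12): {x=-17, y=-3, z=12}
  after event 6 (t=29: SET y = 49): {x=-17, y=49, z=12}
  after event 7 (t=39: DEC z by 3): {x=-17, y=49, z=9}
  after event 8 (t=44: DEC z by 9): {x=-17, y=49, z=0}
  after event 9 (t=50: SET y = -5): {x=-17, y=-5, z=0}
  after event 10 (t=51: SET y = 29): {x=-17, y=29, z=0}
  after event 11 (t=54: INC z by 5): {x=-17, y=29, z=5}
  after event 12 (t=56: DEC z by 8): {x=-17, y=29, z=-3}

Answer: {x=-17, y=29, z=-3}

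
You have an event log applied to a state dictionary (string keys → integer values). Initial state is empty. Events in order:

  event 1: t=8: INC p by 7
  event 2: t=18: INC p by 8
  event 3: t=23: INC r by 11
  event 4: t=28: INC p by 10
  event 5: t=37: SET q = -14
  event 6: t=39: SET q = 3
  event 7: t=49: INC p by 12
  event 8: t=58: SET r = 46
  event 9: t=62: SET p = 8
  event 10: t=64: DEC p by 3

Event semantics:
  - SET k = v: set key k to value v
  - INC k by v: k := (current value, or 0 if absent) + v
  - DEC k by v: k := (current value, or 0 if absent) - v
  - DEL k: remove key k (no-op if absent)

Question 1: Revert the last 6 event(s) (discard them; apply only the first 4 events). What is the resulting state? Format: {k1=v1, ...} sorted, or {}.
Answer: {p=25, r=11}

Derivation:
Keep first 4 events (discard last 6):
  after event 1 (t=8: INC p by 7): {p=7}
  after event 2 (t=18: INC p by 8): {p=15}
  after event 3 (t=23: INC r by 11): {p=15, r=11}
  after event 4 (t=28: INC p by 10): {p=25, r=11}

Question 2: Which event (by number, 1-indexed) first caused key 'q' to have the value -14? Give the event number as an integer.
Answer: 5

Derivation:
Looking for first event where q becomes -14:
  event 5: q (absent) -> -14  <-- first match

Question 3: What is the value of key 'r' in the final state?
Answer: 46

Derivation:
Track key 'r' through all 10 events:
  event 1 (t=8: INC p by 7): r unchanged
  event 2 (t=18: INC p by 8): r unchanged
  event 3 (t=23: INC r by 11): r (absent) -> 11
  event 4 (t=28: INC p by 10): r unchanged
  event 5 (t=37: SET q = -14): r unchanged
  event 6 (t=39: SET q = 3): r unchanged
  event 7 (t=49: INC p by 12): r unchanged
  event 8 (t=58: SET r = 46): r 11 -> 46
  event 9 (t=62: SET p = 8): r unchanged
  event 10 (t=64: DEC p by 3): r unchanged
Final: r = 46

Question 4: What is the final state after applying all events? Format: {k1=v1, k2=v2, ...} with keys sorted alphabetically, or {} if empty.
  after event 1 (t=8: INC p by 7): {p=7}
  after event 2 (t=18: INC p by 8): {p=15}
  after event 3 (t=23: INC r by 11): {p=15, r=11}
  after event 4 (t=28: INC p by 10): {p=25, r=11}
  after event 5 (t=37: SET q = -14): {p=25, q=-14, r=11}
  after event 6 (t=39: SET q = 3): {p=25, q=3, r=11}
  after event 7 (t=49: INC p by 12): {p=37, q=3, r=11}
  after event 8 (t=58: SET r = 46): {p=37, q=3, r=46}
  after event 9 (t=62: SET p = 8): {p=8, q=3, r=46}
  after event 10 (t=64: DEC p by 3): {p=5, q=3, r=46}

Answer: {p=5, q=3, r=46}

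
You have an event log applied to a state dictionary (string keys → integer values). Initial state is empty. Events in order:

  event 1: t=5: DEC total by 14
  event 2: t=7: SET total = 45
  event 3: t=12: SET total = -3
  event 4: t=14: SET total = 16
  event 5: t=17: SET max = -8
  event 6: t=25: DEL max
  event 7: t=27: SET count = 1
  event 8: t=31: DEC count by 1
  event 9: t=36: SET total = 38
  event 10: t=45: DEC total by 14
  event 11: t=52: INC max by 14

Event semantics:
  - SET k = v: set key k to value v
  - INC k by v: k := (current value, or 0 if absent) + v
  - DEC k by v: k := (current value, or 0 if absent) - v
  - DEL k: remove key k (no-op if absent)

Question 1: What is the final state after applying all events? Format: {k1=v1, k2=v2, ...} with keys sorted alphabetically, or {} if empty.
  after event 1 (t=5: DEC total by 14): {total=-14}
  after event 2 (t=7: SET total = 45): {total=45}
  after event 3 (t=12: SET total = -3): {total=-3}
  after event 4 (t=14: SET total = 16): {total=16}
  after event 5 (t=17: SET max = -8): {max=-8, total=16}
  after event 6 (t=25: DEL max): {total=16}
  after event 7 (t=27: SET count = 1): {count=1, total=16}
  after event 8 (t=31: DEC count by 1): {count=0, total=16}
  after event 9 (t=36: SET total = 38): {count=0, total=38}
  after event 10 (t=45: DEC total by 14): {count=0, total=24}
  after event 11 (t=52: INC max by 14): {count=0, max=14, total=24}

Answer: {count=0, max=14, total=24}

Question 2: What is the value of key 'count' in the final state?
Answer: 0

Derivation:
Track key 'count' through all 11 events:
  event 1 (t=5: DEC total by 14): count unchanged
  event 2 (t=7: SET total = 45): count unchanged
  event 3 (t=12: SET total = -3): count unchanged
  event 4 (t=14: SET total = 16): count unchanged
  event 5 (t=17: SET max = -8): count unchanged
  event 6 (t=25: DEL max): count unchanged
  event 7 (t=27: SET count = 1): count (absent) -> 1
  event 8 (t=31: DEC count by 1): count 1 -> 0
  event 9 (t=36: SET total = 38): count unchanged
  event 10 (t=45: DEC total by 14): count unchanged
  event 11 (t=52: INC max by 14): count unchanged
Final: count = 0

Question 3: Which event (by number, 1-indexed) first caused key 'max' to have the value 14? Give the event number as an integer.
Looking for first event where max becomes 14:
  event 5: max = -8
  event 6: max = (absent)
  event 11: max (absent) -> 14  <-- first match

Answer: 11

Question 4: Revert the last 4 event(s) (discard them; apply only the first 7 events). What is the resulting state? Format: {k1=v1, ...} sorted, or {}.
Answer: {count=1, total=16}

Derivation:
Keep first 7 events (discard last 4):
  after event 1 (t=5: DEC total by 14): {total=-14}
  after event 2 (t=7: SET total = 45): {total=45}
  after event 3 (t=12: SET total = -3): {total=-3}
  after event 4 (t=14: SET total = 16): {total=16}
  after event 5 (t=17: SET max = -8): {max=-8, total=16}
  after event 6 (t=25: DEL max): {total=16}
  after event 7 (t=27: SET count = 1): {count=1, total=16}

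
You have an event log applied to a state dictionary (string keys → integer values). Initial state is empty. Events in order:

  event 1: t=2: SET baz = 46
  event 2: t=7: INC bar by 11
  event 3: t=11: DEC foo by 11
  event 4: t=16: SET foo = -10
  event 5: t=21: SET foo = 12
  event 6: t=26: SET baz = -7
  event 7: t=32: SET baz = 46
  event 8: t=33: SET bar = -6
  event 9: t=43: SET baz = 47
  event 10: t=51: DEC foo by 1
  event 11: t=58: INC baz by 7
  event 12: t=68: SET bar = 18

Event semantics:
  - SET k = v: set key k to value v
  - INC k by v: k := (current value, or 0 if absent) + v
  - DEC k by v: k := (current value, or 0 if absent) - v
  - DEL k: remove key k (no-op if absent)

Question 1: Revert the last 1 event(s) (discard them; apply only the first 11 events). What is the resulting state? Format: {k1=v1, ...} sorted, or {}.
Keep first 11 events (discard last 1):
  after event 1 (t=2: SET baz = 46): {baz=46}
  after event 2 (t=7: INC bar by 11): {bar=11, baz=46}
  after event 3 (t=11: DEC foo by 11): {bar=11, baz=46, foo=-11}
  after event 4 (t=16: SET foo = -10): {bar=11, baz=46, foo=-10}
  after event 5 (t=21: SET foo = 12): {bar=11, baz=46, foo=12}
  after event 6 (t=26: SET baz = -7): {bar=11, baz=-7, foo=12}
  after event 7 (t=32: SET baz = 46): {bar=11, baz=46, foo=12}
  after event 8 (t=33: SET bar = -6): {bar=-6, baz=46, foo=12}
  after event 9 (t=43: SET baz = 47): {bar=-6, baz=47, foo=12}
  after event 10 (t=51: DEC foo by 1): {bar=-6, baz=47, foo=11}
  after event 11 (t=58: INC baz by 7): {bar=-6, baz=54, foo=11}

Answer: {bar=-6, baz=54, foo=11}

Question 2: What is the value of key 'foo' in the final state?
Answer: 11

Derivation:
Track key 'foo' through all 12 events:
  event 1 (t=2: SET baz = 46): foo unchanged
  event 2 (t=7: INC bar by 11): foo unchanged
  event 3 (t=11: DEC foo by 11): foo (absent) -> -11
  event 4 (t=16: SET foo = -10): foo -11 -> -10
  event 5 (t=21: SET foo = 12): foo -10 -> 12
  event 6 (t=26: SET baz = -7): foo unchanged
  event 7 (t=32: SET baz = 46): foo unchanged
  event 8 (t=33: SET bar = -6): foo unchanged
  event 9 (t=43: SET baz = 47): foo unchanged
  event 10 (t=51: DEC foo by 1): foo 12 -> 11
  event 11 (t=58: INC baz by 7): foo unchanged
  event 12 (t=68: SET bar = 18): foo unchanged
Final: foo = 11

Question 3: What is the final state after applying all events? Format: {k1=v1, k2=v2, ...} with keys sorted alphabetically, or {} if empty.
  after event 1 (t=2: SET baz = 46): {baz=46}
  after event 2 (t=7: INC bar by 11): {bar=11, baz=46}
  after event 3 (t=11: DEC foo by 11): {bar=11, baz=46, foo=-11}
  after event 4 (t=16: SET foo = -10): {bar=11, baz=46, foo=-10}
  after event 5 (t=21: SET foo = 12): {bar=11, baz=46, foo=12}
  after event 6 (t=26: SET baz = -7): {bar=11, baz=-7, foo=12}
  after event 7 (t=32: SET baz = 46): {bar=11, baz=46, foo=12}
  after event 8 (t=33: SET bar = -6): {bar=-6, baz=46, foo=12}
  after event 9 (t=43: SET baz = 47): {bar=-6, baz=47, foo=12}
  after event 10 (t=51: DEC foo by 1): {bar=-6, baz=47, foo=11}
  after event 11 (t=58: INC baz by 7): {bar=-6, baz=54, foo=11}
  after event 12 (t=68: SET bar = 18): {bar=18, baz=54, foo=11}

Answer: {bar=18, baz=54, foo=11}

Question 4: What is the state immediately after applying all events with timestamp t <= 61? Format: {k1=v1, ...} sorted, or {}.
Apply events with t <= 61 (11 events):
  after event 1 (t=2: SET baz = 46): {baz=46}
  after event 2 (t=7: INC bar by 11): {bar=11, baz=46}
  after event 3 (t=11: DEC foo by 11): {bar=11, baz=46, foo=-11}
  after event 4 (t=16: SET foo = -10): {bar=11, baz=46, foo=-10}
  after event 5 (t=21: SET foo = 12): {bar=11, baz=46, foo=12}
  after event 6 (t=26: SET baz = -7): {bar=11, baz=-7, foo=12}
  after event 7 (t=32: SET baz = 46): {bar=11, baz=46, foo=12}
  after event 8 (t=33: SET bar = -6): {bar=-6, baz=46, foo=12}
  after event 9 (t=43: SET baz = 47): {bar=-6, baz=47, foo=12}
  after event 10 (t=51: DEC foo by 1): {bar=-6, baz=47, foo=11}
  after event 11 (t=58: INC baz by 7): {bar=-6, baz=54, foo=11}

Answer: {bar=-6, baz=54, foo=11}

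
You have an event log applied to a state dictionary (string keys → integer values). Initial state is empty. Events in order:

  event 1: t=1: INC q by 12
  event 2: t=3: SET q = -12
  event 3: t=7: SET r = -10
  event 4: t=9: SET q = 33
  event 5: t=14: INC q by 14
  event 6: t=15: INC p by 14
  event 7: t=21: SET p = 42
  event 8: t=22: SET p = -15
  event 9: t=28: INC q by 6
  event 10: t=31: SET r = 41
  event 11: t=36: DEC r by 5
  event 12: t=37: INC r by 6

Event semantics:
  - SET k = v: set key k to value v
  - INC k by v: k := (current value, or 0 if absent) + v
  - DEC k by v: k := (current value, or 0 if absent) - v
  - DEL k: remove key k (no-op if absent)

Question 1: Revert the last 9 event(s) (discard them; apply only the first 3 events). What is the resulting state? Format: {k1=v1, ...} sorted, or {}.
Answer: {q=-12, r=-10}

Derivation:
Keep first 3 events (discard last 9):
  after event 1 (t=1: INC q by 12): {q=12}
  after event 2 (t=3: SET q = -12): {q=-12}
  after event 3 (t=7: SET r = -10): {q=-12, r=-10}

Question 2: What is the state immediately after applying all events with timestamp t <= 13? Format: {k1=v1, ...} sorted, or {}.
Answer: {q=33, r=-10}

Derivation:
Apply events with t <= 13 (4 events):
  after event 1 (t=1: INC q by 12): {q=12}
  after event 2 (t=3: SET q = -12): {q=-12}
  after event 3 (t=7: SET r = -10): {q=-12, r=-10}
  after event 4 (t=9: SET q = 33): {q=33, r=-10}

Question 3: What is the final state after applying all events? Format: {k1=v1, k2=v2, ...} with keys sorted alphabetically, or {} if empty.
  after event 1 (t=1: INC q by 12): {q=12}
  after event 2 (t=3: SET q = -12): {q=-12}
  after event 3 (t=7: SET r = -10): {q=-12, r=-10}
  after event 4 (t=9: SET q = 33): {q=33, r=-10}
  after event 5 (t=14: INC q by 14): {q=47, r=-10}
  after event 6 (t=15: INC p by 14): {p=14, q=47, r=-10}
  after event 7 (t=21: SET p = 42): {p=42, q=47, r=-10}
  after event 8 (t=22: SET p = -15): {p=-15, q=47, r=-10}
  after event 9 (t=28: INC q by 6): {p=-15, q=53, r=-10}
  after event 10 (t=31: SET r = 41): {p=-15, q=53, r=41}
  after event 11 (t=36: DEC r by 5): {p=-15, q=53, r=36}
  after event 12 (t=37: INC r by 6): {p=-15, q=53, r=42}

Answer: {p=-15, q=53, r=42}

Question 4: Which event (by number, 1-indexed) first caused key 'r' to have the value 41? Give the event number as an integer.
Looking for first event where r becomes 41:
  event 3: r = -10
  event 4: r = -10
  event 5: r = -10
  event 6: r = -10
  event 7: r = -10
  event 8: r = -10
  event 9: r = -10
  event 10: r -10 -> 41  <-- first match

Answer: 10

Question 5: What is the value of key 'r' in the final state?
Answer: 42

Derivation:
Track key 'r' through all 12 events:
  event 1 (t=1: INC q by 12): r unchanged
  event 2 (t=3: SET q = -12): r unchanged
  event 3 (t=7: SET r = -10): r (absent) -> -10
  event 4 (t=9: SET q = 33): r unchanged
  event 5 (t=14: INC q by 14): r unchanged
  event 6 (t=15: INC p by 14): r unchanged
  event 7 (t=21: SET p = 42): r unchanged
  event 8 (t=22: SET p = -15): r unchanged
  event 9 (t=28: INC q by 6): r unchanged
  event 10 (t=31: SET r = 41): r -10 -> 41
  event 11 (t=36: DEC r by 5): r 41 -> 36
  event 12 (t=37: INC r by 6): r 36 -> 42
Final: r = 42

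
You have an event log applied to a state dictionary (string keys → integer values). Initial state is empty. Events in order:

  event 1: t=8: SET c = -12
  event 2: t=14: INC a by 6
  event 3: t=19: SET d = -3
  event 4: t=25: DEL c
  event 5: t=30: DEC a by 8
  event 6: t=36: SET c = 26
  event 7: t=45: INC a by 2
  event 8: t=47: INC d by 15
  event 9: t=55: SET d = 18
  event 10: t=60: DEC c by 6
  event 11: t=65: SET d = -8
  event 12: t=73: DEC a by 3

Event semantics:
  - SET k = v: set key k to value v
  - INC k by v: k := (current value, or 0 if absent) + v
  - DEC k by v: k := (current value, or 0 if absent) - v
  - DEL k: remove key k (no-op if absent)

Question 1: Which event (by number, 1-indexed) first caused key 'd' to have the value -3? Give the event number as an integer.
Looking for first event where d becomes -3:
  event 3: d (absent) -> -3  <-- first match

Answer: 3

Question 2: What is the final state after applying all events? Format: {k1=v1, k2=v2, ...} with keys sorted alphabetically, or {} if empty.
Answer: {a=-3, c=20, d=-8}

Derivation:
  after event 1 (t=8: SET c = -12): {c=-12}
  after event 2 (t=14: INC a by 6): {a=6, c=-12}
  after event 3 (t=19: SET d = -3): {a=6, c=-12, d=-3}
  after event 4 (t=25: DEL c): {a=6, d=-3}
  after event 5 (t=30: DEC a by 8): {a=-2, d=-3}
  after event 6 (t=36: SET c = 26): {a=-2, c=26, d=-3}
  after event 7 (t=45: INC a by 2): {a=0, c=26, d=-3}
  after event 8 (t=47: INC d by 15): {a=0, c=26, d=12}
  after event 9 (t=55: SET d = 18): {a=0, c=26, d=18}
  after event 10 (t=60: DEC c by 6): {a=0, c=20, d=18}
  after event 11 (t=65: SET d = -8): {a=0, c=20, d=-8}
  after event 12 (t=73: DEC a by 3): {a=-3, c=20, d=-8}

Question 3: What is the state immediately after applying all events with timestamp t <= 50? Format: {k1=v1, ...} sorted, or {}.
Answer: {a=0, c=26, d=12}

Derivation:
Apply events with t <= 50 (8 events):
  after event 1 (t=8: SET c = -12): {c=-12}
  after event 2 (t=14: INC a by 6): {a=6, c=-12}
  after event 3 (t=19: SET d = -3): {a=6, c=-12, d=-3}
  after event 4 (t=25: DEL c): {a=6, d=-3}
  after event 5 (t=30: DEC a by 8): {a=-2, d=-3}
  after event 6 (t=36: SET c = 26): {a=-2, c=26, d=-3}
  after event 7 (t=45: INC a by 2): {a=0, c=26, d=-3}
  after event 8 (t=47: INC d by 15): {a=0, c=26, d=12}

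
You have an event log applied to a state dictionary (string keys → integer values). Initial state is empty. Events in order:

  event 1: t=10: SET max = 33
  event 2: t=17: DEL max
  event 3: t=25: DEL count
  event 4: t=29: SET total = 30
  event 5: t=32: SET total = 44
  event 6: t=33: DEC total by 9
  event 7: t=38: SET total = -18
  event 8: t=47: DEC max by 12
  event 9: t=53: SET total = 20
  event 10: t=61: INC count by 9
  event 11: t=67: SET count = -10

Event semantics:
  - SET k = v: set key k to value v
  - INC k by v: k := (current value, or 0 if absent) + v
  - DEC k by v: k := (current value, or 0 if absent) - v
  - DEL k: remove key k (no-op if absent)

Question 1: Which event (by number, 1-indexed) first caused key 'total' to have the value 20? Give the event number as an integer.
Answer: 9

Derivation:
Looking for first event where total becomes 20:
  event 4: total = 30
  event 5: total = 44
  event 6: total = 35
  event 7: total = -18
  event 8: total = -18
  event 9: total -18 -> 20  <-- first match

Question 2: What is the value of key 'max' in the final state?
Answer: -12

Derivation:
Track key 'max' through all 11 events:
  event 1 (t=10: SET max = 33): max (absent) -> 33
  event 2 (t=17: DEL max): max 33 -> (absent)
  event 3 (t=25: DEL count): max unchanged
  event 4 (t=29: SET total = 30): max unchanged
  event 5 (t=32: SET total = 44): max unchanged
  event 6 (t=33: DEC total by 9): max unchanged
  event 7 (t=38: SET total = -18): max unchanged
  event 8 (t=47: DEC max by 12): max (absent) -> -12
  event 9 (t=53: SET total = 20): max unchanged
  event 10 (t=61: INC count by 9): max unchanged
  event 11 (t=67: SET count = -10): max unchanged
Final: max = -12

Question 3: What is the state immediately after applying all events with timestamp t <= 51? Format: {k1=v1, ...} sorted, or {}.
Answer: {max=-12, total=-18}

Derivation:
Apply events with t <= 51 (8 events):
  after event 1 (t=10: SET max = 33): {max=33}
  after event 2 (t=17: DEL max): {}
  after event 3 (t=25: DEL count): {}
  after event 4 (t=29: SET total = 30): {total=30}
  after event 5 (t=32: SET total = 44): {total=44}
  after event 6 (t=33: DEC total by 9): {total=35}
  after event 7 (t=38: SET total = -18): {total=-18}
  after event 8 (t=47: DEC max by 12): {max=-12, total=-18}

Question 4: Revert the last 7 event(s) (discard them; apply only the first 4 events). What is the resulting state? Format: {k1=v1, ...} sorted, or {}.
Answer: {total=30}

Derivation:
Keep first 4 events (discard last 7):
  after event 1 (t=10: SET max = 33): {max=33}
  after event 2 (t=17: DEL max): {}
  after event 3 (t=25: DEL count): {}
  after event 4 (t=29: SET total = 30): {total=30}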